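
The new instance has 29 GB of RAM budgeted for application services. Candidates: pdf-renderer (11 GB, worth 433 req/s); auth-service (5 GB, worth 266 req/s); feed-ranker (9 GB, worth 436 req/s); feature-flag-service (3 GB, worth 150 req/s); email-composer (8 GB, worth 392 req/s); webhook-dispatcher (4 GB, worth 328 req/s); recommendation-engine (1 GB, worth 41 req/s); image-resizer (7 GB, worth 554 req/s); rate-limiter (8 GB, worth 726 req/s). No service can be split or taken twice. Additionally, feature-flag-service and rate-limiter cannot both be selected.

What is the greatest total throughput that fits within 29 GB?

Best packing: feed-ranker + webhook-dispatcher + recommendation-engine + image-resizer + rate-limiter — 29 GB, 2085 total.
Every other selection either busts 29 GB or breaks a pairing rule or fails to beat 2085.

2085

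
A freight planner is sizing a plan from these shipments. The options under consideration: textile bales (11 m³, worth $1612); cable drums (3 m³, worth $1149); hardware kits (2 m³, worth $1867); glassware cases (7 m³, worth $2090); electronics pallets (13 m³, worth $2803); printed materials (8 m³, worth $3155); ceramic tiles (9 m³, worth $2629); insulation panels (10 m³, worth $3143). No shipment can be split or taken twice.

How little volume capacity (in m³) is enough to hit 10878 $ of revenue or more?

29

Minimise m³ subject to total revenue ≥ 10878.
Taking cable drums + hardware kits + glassware cases + printed materials + ceramic tiles gives 10890 (≥ 10878) for 29 m³.
Any bundle with less than 29 m³ falls short of 10878.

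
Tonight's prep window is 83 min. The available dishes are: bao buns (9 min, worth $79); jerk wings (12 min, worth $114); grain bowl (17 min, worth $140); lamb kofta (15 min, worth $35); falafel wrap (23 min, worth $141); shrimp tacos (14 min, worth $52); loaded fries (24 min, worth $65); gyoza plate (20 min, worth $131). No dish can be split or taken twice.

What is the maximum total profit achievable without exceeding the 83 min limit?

605

Best packing: bao buns + jerk wings + grain bowl + falafel wrap + gyoza plate — 81 min, 605 total.
No other feasible combination exceeds 605.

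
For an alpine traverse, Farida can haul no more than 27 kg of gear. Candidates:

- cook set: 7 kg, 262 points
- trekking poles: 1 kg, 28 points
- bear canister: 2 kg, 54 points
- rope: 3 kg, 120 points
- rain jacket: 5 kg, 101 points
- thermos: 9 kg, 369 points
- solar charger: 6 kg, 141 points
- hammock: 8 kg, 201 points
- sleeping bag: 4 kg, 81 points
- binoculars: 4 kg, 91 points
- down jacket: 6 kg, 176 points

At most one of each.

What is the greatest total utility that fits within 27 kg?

981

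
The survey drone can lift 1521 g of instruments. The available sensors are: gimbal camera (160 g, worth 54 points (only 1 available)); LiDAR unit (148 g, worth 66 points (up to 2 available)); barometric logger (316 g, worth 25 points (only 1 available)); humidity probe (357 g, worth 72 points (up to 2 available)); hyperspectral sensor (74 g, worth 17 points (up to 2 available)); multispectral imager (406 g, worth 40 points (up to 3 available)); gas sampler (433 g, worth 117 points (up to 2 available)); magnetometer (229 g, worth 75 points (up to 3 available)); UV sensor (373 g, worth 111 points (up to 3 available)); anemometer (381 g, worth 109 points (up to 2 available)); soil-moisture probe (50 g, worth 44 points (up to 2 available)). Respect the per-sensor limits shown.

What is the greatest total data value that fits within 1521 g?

562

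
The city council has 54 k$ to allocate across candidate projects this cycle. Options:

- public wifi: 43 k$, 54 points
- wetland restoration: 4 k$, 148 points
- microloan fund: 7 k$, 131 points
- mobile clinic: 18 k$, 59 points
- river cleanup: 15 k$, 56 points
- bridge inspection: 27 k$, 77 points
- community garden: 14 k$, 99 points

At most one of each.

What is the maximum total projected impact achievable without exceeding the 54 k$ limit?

A density-first pass picks wetland restoration + microloan fund + river cleanup + community garden — 434 at 40 k$.
Replace river cleanup with bridge inspection: the trade gains 21 net, giving 455 at 52 k$.
The closest alternative, wetland restoration + microloan fund + mobile clinic + community garden, reaches only 437.

455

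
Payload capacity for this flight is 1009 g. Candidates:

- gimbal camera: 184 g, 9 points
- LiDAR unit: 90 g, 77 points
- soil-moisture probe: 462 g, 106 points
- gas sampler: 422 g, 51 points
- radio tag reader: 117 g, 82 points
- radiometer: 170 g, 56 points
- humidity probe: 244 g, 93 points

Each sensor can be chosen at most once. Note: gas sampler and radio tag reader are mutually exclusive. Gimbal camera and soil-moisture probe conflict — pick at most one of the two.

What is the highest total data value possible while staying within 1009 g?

By data value per g: LiDAR unit 0.86, radio tag reader 0.70, humidity probe 0.38 lead.
Filling by ratio: gimbal camera + LiDAR unit + radio tag reader + radiometer + humidity probe for 317, with 204 g left unused.
Replace gimbal camera and radiometer with soil-moisture probe: the trade gains 41 net, giving 358 at 913 g.
No other feasible combination exceeds 358.

358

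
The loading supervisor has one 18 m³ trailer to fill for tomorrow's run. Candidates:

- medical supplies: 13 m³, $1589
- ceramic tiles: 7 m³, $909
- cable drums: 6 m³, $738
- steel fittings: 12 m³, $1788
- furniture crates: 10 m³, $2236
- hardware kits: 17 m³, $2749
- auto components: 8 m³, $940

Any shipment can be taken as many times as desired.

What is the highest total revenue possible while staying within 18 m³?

Taking the top-ratio shipments first gives ceramic tiles + furniture crates for 3145 (17 m³).
The 7 m³ tied up in ceramic tiles is better spent on auto components — total rises to 3176 (18 m³).

3176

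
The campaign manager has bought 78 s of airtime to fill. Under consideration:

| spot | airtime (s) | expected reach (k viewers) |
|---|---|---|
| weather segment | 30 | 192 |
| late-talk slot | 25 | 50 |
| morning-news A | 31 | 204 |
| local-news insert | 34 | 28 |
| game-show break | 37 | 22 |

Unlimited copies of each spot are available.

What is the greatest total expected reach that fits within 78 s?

Best packing: 2×morning-news A — 62 s, 408 total.
Every other selection either busts 78 s or fails to beat 408.

408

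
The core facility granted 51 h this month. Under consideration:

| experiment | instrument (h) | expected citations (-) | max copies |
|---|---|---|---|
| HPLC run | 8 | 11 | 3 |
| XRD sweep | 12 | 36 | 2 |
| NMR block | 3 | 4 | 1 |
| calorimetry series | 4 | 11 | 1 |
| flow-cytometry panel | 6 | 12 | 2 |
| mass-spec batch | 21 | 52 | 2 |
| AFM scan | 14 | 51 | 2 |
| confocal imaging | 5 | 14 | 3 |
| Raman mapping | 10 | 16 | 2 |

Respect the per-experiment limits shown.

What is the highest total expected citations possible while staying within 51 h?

166

By expected citations per h: AFM scan 3.64, XRD sweep 3.00, confocal imaging 2.80 lead.
Best packing: XRD sweep + 2×AFM scan + 2×confocal imaging — 50 h, 166 total.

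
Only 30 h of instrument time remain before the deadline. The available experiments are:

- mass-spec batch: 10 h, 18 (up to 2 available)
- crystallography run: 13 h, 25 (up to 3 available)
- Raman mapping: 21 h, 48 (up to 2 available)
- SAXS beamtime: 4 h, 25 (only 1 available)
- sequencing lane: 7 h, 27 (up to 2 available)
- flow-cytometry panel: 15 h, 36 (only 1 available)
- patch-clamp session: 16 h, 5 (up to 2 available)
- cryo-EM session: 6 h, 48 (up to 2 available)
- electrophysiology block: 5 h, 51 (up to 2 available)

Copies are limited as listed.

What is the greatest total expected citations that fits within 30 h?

225

Greedy by ratio would take SAXS beamtime + 2×cryo-EM session + 2×electrophysiology block: 26 h used, total 223.
Dropping SAXS beamtime frees 4 h; slotting in sequencing lane (7 h) lifts the total to 225 at 29 h.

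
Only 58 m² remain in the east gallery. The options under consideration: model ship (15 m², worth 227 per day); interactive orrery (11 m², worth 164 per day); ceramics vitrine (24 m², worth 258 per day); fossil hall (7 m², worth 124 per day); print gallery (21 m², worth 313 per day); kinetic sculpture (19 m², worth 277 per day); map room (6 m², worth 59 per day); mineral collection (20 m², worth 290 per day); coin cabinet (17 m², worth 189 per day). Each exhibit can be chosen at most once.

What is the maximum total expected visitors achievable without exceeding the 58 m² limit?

Greedy by ratio would take model ship + interactive orrery + fossil hall + print gallery: 54 m² used, total 828.
Dropping model ship frees 15 m²; slotting in kinetic sculpture (19 m²) lifts the total to 878 at 58 m².
An exhaustive check of the 512 subsets confirms 878.

878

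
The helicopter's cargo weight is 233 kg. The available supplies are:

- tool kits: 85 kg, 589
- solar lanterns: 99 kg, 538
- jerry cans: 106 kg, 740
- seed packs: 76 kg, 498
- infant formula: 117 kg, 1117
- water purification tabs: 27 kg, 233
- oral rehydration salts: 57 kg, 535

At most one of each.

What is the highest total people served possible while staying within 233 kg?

1939

Filling by ratio: infant formula + water purification tabs + oral rehydration salts for 1885, with 32 kg left unused.
The 57 kg tied up in oral rehydration salts is better spent on tool kits — total rises to 1939 (229 kg).
The closest alternative, infant formula + water purification tabs + oral rehydration salts, reaches only 1885.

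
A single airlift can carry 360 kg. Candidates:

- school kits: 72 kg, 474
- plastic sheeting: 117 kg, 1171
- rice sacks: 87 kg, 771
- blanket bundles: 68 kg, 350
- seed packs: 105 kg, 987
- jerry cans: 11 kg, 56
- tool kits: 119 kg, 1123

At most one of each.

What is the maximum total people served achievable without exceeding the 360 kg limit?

Best packing: plastic sheeting + seed packs + jerry cans + tool kits — 352 kg, 3337 total.
Runner-up plastic sheeting + seed packs + tool kits tops out at 3281.

3337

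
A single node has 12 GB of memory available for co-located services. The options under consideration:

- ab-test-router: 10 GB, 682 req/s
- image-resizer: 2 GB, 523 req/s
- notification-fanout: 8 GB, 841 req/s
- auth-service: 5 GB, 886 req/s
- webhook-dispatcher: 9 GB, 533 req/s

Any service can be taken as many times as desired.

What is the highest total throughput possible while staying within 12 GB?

3138

By throughput per GB: image-resizer 261.50, auth-service 177.20, notification-fanout 105.12 lead.
Best packing: 6×image-resizer — 12 GB, 3138 total.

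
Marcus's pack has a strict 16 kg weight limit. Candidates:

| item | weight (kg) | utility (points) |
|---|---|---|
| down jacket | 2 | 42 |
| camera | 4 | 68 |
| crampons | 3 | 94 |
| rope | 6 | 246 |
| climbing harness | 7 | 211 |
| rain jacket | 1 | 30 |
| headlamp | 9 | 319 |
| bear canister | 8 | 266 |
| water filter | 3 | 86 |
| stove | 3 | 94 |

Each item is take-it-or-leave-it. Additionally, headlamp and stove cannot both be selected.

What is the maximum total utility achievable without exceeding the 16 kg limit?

595

Taking rope + rain jacket + headlamp: 16 kg used, 595 in utility.
Every other selection either busts 16 kg or breaks a pairing rule or fails to beat 595.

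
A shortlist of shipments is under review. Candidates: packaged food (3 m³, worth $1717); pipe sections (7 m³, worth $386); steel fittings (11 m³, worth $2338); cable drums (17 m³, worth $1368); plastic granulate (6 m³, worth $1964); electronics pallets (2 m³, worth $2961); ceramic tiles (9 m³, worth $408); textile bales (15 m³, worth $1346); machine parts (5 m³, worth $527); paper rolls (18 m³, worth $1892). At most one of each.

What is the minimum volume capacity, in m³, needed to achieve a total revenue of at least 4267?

5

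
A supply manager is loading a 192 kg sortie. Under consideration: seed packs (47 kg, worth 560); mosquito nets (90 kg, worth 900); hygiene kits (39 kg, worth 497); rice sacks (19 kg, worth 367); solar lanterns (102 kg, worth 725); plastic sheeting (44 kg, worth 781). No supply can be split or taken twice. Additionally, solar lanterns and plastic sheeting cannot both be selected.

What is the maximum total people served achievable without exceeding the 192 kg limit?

2545

Taking the top-ratio supplies first gives seed packs + hygiene kits + rice sacks + plastic sheeting for 2205 (149 kg).
Dropping seed packs frees 47 kg; slotting in mosquito nets (90 kg) lifts the total to 2545 at 192 kg.
Every other selection either busts 192 kg or breaks a pairing rule or fails to beat 2545.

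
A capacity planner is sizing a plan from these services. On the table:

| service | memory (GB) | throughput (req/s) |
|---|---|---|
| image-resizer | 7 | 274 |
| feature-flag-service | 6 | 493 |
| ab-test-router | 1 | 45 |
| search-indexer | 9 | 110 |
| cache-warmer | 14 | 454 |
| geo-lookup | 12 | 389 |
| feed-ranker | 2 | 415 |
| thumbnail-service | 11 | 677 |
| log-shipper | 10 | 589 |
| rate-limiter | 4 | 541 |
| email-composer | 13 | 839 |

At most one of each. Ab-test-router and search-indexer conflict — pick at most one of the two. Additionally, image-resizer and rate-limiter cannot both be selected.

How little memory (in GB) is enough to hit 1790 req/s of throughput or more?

19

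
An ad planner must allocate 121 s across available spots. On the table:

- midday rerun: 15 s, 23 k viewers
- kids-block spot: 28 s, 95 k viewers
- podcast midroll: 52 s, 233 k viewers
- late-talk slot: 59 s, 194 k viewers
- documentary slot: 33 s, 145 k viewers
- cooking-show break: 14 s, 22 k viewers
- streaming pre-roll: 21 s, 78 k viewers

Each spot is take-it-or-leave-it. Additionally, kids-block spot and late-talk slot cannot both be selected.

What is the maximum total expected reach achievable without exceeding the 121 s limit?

479

Taking the top-ratio spots first gives podcast midroll + documentary slot + cooking-show break + streaming pre-roll for 478 (120 s).
Dropping cooking-show break frees 14 s; slotting in midday rerun (15 s) lifts the total to 479 at 121 s.
Runner-up podcast midroll + documentary slot + cooking-show break + streaming pre-roll tops out at 478.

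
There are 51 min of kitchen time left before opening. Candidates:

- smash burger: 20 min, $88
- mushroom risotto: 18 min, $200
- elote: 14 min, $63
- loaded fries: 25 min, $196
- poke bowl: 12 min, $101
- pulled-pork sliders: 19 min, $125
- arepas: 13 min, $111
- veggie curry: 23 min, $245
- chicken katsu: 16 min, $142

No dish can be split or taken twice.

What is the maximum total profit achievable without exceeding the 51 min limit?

Ranking by ratio (profit/min): mushroom risotto 11.11, veggie curry 10.65, chicken katsu 8.88.
A density-first pass picks mushroom risotto + veggie curry — 445 at 41 min.
Replace mushroom risotto with poke bowl + chicken katsu: the trade gains 43 net, giving 488 at 51 min.

488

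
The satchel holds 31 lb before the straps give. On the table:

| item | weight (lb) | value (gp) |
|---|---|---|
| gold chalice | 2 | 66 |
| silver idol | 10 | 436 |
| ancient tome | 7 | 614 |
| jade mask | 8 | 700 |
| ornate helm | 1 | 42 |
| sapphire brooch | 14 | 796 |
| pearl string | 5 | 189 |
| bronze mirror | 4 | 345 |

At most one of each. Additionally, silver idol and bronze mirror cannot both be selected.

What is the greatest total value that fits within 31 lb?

Taking gold chalice + ancient tome + jade mask + sapphire brooch: 31 lb used, 2176 in value.
Every other selection either busts 31 lb or breaks a pairing rule or fails to beat 2176.

2176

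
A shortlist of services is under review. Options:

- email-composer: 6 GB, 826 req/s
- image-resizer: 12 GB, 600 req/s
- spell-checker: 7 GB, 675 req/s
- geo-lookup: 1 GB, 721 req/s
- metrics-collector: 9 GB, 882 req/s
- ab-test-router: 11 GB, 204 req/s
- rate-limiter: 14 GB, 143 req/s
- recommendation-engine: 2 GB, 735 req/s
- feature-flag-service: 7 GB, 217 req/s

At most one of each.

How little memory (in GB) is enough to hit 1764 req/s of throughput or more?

Look for the lowest-memory combination reaching 1764.
email-composer + geo-lookup + recommendation-engine: 2282 throughput at 9 GB.
Below 9 GB the best achievable stays under 1764.

9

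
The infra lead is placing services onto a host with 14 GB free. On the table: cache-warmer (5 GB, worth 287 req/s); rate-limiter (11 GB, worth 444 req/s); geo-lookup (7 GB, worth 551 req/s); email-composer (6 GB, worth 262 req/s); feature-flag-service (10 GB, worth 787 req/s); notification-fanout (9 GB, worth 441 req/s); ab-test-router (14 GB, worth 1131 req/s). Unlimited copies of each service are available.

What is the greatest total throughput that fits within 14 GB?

By throughput per GB: ab-test-router 80.79, geo-lookup 78.71, feature-flag-service 78.70, cache-warmer 57.40 lead.
The ratio ordering already packs tightly: ab-test-router, 14 GB, 1131.
Nothing else within 14 GB beats 1131.

1131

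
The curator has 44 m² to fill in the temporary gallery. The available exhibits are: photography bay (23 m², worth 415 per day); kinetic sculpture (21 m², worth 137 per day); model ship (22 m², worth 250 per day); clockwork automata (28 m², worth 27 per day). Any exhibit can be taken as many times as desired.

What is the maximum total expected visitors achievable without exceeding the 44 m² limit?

Taking photography bay + kinetic sculpture: 44 m² used, 552 in expected visitors.

552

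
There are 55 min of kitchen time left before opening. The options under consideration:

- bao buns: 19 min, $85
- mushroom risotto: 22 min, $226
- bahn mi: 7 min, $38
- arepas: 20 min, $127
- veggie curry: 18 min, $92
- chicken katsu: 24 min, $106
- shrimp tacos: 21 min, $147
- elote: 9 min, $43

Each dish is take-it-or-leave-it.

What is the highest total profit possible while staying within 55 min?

416

Filling by ratio: mushroom risotto + bahn mi + shrimp tacos for 411, with 5 min left unused.
The 7 min tied up in bahn mi is better spent on elote — total rises to 416 (52 min).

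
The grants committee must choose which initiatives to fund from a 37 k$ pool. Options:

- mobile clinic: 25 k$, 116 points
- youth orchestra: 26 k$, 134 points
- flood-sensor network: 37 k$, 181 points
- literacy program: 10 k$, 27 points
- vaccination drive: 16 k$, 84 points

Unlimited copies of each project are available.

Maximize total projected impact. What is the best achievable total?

181

Density check — vaccination drive 5.25, youth orchestra 5.15, flood-sensor network 4.89, mobile clinic 4.64 are the best per k$.
The ratio heuristic lands on 2×vaccination drive (168) but leaves 5 k$ idle.
Dropping 2×vaccination drive frees 32 k$; slotting in flood-sensor network (37 k$) lifts the total to 181 at 37 k$.
Nothing else within 37 k$ beats 181.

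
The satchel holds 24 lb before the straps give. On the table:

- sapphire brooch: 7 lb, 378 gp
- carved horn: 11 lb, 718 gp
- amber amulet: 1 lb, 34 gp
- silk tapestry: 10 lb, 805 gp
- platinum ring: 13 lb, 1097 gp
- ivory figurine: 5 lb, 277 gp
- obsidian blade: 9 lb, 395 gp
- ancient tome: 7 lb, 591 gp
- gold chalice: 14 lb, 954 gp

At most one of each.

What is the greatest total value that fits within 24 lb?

1936

Density check — ancient tome 84.43, platinum ring 84.38, silk tapestry 80.50, gold chalice 68.14 are the best per lb.
Filling by ratio: amber amulet + platinum ring + ancient tome for 1722, with 3 lb left unused.
Replace ancient tome with silk tapestry: the trade gains 214 net, giving 1936 at 24 lb.
An exhaustive check of the 512 subsets confirms 1936.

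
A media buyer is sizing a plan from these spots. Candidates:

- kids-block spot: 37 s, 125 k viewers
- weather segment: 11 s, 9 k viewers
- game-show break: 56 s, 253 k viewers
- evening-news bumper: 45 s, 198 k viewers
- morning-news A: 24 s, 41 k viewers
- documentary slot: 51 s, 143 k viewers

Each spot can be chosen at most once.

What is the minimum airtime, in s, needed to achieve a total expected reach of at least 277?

80

Look for the lowest-airtime combination reaching 277.
game-show break + morning-news A: 294 expected reach at 80 s.
Below 80 s the best achievable stays under 277.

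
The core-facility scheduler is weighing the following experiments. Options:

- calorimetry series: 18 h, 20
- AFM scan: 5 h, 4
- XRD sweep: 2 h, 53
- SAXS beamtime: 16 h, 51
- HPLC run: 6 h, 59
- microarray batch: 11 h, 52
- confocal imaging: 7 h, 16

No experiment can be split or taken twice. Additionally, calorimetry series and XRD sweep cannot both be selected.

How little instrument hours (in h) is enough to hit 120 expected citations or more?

15

Minimise h subject to total expected citations ≥ 120.
XRD sweep + HPLC run + confocal imaging reaches 128 using 15 h.
Any bundle with less than 15 h falls short of 120.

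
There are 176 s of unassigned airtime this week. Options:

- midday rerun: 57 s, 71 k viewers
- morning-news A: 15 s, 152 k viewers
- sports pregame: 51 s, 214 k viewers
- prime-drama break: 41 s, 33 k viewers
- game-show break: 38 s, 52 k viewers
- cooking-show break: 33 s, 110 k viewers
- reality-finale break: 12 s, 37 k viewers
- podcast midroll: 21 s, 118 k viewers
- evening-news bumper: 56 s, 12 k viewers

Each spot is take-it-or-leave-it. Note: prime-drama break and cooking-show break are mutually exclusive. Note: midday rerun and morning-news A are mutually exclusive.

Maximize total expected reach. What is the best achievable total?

Best packing: morning-news A + sports pregame + game-show break + cooking-show break + reality-finale break + podcast midroll — 170 s, 683 total.
The closest alternative, morning-news A + sports pregame + game-show break + cooking-show break + podcast midroll, reaches only 646.

683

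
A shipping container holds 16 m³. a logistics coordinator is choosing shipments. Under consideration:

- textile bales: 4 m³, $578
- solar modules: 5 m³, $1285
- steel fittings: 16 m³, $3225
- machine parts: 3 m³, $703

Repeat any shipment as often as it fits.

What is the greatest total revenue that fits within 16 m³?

3976

A density-first pass picks 3×solar modules — 3855 at 15 m³.
Replace solar modules with 2×machine parts: the trade gains 121 net, giving 3976 at 16 m³.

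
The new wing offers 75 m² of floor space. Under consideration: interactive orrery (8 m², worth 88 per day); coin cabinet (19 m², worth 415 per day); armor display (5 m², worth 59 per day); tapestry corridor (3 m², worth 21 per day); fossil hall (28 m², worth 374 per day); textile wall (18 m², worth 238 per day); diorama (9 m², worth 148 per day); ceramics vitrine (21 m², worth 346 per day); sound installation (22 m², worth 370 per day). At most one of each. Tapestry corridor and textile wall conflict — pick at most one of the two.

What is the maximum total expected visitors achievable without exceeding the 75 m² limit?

1300

Best packing: coin cabinet + tapestry corridor + diorama + ceramics vitrine + sound installation — 74 m², 1300 total.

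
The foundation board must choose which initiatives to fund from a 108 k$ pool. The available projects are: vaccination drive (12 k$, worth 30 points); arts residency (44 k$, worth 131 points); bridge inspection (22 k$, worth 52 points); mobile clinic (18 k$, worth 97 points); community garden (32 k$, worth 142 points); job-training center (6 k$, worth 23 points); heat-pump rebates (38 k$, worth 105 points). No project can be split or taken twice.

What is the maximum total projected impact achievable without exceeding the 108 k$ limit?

400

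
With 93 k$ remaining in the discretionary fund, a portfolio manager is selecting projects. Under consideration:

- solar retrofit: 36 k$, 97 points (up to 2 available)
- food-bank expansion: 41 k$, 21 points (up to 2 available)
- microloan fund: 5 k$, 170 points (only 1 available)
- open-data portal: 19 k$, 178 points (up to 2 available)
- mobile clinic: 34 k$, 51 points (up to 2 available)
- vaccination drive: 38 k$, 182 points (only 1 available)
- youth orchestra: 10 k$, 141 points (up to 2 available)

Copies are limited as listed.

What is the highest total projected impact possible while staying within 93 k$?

849

Ranking by ratio (projected impact/k$): microloan fund 34.00, youth orchestra 14.10, open-data portal 9.37, vaccination drive 4.79.
Greedy by ratio would take microloan fund + 2×open-data portal + 2×youth orchestra: 63 k$ used, total 808.
The 10 k$ tied up in youth orchestra is better spent on vaccination drive — total rises to 849 (91 k$).
No other feasible combination exceeds 849.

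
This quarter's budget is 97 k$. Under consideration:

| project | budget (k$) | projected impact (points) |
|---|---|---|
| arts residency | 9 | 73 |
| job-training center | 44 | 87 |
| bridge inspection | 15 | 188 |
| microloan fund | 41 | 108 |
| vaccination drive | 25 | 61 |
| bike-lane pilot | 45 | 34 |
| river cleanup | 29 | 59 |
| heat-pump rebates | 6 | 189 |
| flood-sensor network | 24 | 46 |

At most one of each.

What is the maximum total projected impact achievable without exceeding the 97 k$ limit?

619

Density check — heat-pump rebates 31.50, bridge inspection 12.53, arts residency 8.11 are the best per k$.
Taking arts residency + bridge inspection + microloan fund + vaccination drive + heat-pump rebates: 96 k$ used, 619 in projected impact.
Nothing else within 97 k$ beats 619.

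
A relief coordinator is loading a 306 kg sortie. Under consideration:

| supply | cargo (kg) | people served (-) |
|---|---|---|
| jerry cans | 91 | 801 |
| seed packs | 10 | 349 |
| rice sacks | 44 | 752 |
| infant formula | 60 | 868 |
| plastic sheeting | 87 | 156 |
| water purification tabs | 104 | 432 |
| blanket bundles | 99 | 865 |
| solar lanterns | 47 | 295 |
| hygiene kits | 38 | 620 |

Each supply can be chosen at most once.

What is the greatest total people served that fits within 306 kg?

3749

Greedy by ratio would take jerry cans + seed packs + rice sacks + infant formula + solar lanterns + hygiene kits: 290 kg used, total 3685.
Replace jerry cans with blanket bundles: the trade gains 64 net, giving 3749 at 298 kg.
Runner-up jerry cans + seed packs + rice sacks + infant formula + solar lanterns + hygiene kits tops out at 3685.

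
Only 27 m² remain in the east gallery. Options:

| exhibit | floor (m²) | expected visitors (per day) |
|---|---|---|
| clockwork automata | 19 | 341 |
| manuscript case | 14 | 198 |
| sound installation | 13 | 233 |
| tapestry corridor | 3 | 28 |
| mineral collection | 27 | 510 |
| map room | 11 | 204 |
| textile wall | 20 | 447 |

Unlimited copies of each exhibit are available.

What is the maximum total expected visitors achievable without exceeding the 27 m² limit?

510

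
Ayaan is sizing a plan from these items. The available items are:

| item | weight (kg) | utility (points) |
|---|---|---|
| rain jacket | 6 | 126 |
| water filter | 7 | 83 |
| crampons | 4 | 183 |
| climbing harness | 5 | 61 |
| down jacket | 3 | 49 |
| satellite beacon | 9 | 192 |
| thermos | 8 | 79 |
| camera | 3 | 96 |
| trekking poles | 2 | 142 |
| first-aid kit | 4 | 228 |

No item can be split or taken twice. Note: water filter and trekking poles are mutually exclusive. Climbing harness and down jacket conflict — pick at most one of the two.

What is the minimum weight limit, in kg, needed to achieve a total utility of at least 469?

Need the lightest bundle worth ≥ 469.
Taking crampons + trekking poles + first-aid kit gives 553 (≥ 469) for 10 kg.
Below 10 kg the best achievable stays under 469.

10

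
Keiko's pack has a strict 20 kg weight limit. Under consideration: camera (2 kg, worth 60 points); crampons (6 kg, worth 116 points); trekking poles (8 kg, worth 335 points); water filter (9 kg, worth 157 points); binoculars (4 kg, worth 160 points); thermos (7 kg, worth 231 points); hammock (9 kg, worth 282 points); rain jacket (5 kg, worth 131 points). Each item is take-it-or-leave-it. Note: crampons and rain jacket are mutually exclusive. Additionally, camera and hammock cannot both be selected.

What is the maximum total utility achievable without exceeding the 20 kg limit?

726

Trekking poles + binoculars + thermos uses 19 of the 20 kg and totals 726.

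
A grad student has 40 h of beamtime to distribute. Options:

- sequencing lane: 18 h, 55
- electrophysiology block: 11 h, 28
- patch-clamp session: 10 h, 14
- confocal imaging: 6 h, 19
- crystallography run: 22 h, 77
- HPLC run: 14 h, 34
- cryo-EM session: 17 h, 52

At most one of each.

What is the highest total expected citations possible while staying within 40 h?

Filling by ratio: electrophysiology block + confocal imaging + crystallography run for 124, with 1 h left unused.
Dropping electrophysiology block and confocal imaging frees 17 h; slotting in sequencing lane (18 h) lifts the total to 132 at 40 h.

132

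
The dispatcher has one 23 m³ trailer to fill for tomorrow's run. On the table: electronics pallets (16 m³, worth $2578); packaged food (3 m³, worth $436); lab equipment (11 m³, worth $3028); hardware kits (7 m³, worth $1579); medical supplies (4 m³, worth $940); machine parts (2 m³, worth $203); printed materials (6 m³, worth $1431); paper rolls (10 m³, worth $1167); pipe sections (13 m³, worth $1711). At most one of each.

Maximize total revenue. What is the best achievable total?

Lab equipment + medical supplies + machine parts + printed materials uses 23 of the 23 m³ and totals 5602.
Every other selection either busts 23 m³ or fails to beat 5602.

5602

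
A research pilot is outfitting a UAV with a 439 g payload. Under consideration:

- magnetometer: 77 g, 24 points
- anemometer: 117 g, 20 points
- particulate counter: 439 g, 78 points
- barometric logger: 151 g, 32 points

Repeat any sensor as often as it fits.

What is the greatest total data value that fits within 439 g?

120

Taking 5×magnetometer: 385 g used, 120 in data value.
Nothing else within 439 g beats 120.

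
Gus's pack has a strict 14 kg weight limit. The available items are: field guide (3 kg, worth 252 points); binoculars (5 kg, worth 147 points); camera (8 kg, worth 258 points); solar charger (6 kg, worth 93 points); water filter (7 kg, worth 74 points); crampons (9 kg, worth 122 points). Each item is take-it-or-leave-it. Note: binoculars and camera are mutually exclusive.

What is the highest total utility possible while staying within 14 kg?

Ranking by ratio (utility/kg): field guide 84.00, camera 32.25, binoculars 29.40, solar charger 15.50.
Field guide + camera uses 11 of the 14 kg and totals 510.

510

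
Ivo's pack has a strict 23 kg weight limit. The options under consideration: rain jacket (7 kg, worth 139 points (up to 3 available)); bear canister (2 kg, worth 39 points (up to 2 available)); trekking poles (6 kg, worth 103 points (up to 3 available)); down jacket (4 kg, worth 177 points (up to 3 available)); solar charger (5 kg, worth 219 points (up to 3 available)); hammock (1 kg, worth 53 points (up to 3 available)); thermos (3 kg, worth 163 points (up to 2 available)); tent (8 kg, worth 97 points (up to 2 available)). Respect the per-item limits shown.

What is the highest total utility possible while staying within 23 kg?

A density-first pass picks bear canister + 3×down jacket + 3×hammock + 2×thermos — 1055 at 23 kg.
The 10 kg tied up in bear canister and 2×down jacket is better spent on 2×solar charger — total rises to 1100 (23 kg).

1100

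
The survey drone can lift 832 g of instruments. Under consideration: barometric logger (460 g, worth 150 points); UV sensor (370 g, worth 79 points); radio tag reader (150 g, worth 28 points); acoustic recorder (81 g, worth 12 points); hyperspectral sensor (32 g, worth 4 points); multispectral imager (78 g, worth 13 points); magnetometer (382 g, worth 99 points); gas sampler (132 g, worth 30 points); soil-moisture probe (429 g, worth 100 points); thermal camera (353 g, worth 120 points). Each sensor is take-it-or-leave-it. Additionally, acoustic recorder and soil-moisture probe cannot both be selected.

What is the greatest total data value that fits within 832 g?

270

Barometric logger + thermal camera uses 813 of the 832 g and totals 270.
The closest alternative, multispectral imager + magnetometer + thermal camera, reaches only 232.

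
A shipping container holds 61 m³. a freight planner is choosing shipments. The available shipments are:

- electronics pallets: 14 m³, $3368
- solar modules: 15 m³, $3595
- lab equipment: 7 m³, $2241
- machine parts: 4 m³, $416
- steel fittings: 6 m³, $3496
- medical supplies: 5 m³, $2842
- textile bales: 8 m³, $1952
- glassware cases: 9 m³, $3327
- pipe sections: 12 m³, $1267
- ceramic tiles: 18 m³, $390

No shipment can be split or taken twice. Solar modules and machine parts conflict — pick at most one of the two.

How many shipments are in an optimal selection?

Optimal total is 18869.
electronics pallets + solar modules + lab equipment + steel fittings + medical supplies + glassware cases hits 18869 at 56 m³.
Every optimal selection uses 6 shipments.

6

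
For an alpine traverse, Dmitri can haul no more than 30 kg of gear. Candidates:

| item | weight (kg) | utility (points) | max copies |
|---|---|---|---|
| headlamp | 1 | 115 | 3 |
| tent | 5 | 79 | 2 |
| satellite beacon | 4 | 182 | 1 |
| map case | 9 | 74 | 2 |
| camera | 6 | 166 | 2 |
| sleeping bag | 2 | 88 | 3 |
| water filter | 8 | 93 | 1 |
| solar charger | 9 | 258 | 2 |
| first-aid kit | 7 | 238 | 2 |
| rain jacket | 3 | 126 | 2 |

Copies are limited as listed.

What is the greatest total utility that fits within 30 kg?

Filling by ratio: 3×headlamp + satellite beacon + 3×sleeping bag + first-aid kit + 2×rain jacket for 1281, with 4 kg left unused.
Replace rain jacket with first-aid kit: the trade gains 112 net, giving 1393 at 30 kg.
That's the maximum — no swap from here does better than 1393.

1393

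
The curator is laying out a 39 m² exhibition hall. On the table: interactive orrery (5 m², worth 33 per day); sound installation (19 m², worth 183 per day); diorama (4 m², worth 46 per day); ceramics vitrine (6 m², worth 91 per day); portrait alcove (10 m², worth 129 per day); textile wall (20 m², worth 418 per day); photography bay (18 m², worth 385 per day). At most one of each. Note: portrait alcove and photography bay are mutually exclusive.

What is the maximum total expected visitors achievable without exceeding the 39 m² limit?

Textile wall + photography bay uses 38 of the 39 m² and totals 803.
The closest alternative, ceramics vitrine + portrait alcove + textile wall, reaches only 638.

803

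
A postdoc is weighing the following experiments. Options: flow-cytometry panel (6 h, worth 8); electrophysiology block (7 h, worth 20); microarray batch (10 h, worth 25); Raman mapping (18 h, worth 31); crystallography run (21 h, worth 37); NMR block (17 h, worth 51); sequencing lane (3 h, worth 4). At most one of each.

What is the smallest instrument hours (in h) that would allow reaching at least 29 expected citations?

13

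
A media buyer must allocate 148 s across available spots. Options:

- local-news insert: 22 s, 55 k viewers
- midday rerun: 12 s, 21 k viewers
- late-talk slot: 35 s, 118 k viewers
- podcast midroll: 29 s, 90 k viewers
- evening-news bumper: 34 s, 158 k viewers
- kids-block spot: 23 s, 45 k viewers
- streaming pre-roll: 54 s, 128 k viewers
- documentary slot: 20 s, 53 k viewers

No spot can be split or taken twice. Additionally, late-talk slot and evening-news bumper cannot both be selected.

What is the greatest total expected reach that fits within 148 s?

Taking local-news insert + podcast midroll + evening-news bumper + streaming pre-roll: 139 s used, 431 in expected reach.
The spare 9 s is too small for any remaining spot, and no feasible exchange beats 431.

431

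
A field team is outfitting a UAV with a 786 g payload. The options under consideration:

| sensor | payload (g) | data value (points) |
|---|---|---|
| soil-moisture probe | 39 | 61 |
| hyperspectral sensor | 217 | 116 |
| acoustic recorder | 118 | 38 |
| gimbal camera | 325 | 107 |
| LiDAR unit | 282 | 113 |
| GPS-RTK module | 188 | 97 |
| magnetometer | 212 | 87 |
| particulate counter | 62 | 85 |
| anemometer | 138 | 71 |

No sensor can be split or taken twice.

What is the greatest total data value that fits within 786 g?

468

Taking soil-moisture probe + hyperspectral sensor + acoustic recorder + GPS-RTK module + particulate counter + anemometer: 762 g used, 468 in data value.
The spare 24 g is too small for any remaining sensor, and no exchange beats 468.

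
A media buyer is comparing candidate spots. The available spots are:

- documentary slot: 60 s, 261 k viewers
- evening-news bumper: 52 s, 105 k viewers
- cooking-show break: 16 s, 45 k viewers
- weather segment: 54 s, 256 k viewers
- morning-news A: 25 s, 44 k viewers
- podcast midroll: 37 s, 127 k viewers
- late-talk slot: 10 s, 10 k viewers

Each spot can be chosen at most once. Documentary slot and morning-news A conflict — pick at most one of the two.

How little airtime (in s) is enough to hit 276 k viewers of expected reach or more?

70

Need the lightest bundle worth ≥ 276.
cooking-show break + weather segment: 301 expected reach at 70 s.
Any bundle with less than 70 s falls short of 276.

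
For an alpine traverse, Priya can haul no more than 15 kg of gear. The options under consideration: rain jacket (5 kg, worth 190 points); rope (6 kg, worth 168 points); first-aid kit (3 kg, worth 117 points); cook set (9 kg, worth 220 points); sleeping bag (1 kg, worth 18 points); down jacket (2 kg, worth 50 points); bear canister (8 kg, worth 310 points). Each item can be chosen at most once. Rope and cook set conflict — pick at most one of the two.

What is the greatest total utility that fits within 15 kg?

Ranking by ratio (utility/kg): first-aid kit 39.00, bear canister 38.75, rain jacket 38.00.
Taking the top-ratio items first gives first-aid kit + sleeping bag + down jacket + bear canister for 495 (14 kg).
Dropping first-aid kit and sleeping bag frees 4 kg; slotting in rain jacket (5 kg) lifts the total to 550 at 15 kg.
Runner-up rain jacket + sleeping bag + bear canister tops out at 518.

550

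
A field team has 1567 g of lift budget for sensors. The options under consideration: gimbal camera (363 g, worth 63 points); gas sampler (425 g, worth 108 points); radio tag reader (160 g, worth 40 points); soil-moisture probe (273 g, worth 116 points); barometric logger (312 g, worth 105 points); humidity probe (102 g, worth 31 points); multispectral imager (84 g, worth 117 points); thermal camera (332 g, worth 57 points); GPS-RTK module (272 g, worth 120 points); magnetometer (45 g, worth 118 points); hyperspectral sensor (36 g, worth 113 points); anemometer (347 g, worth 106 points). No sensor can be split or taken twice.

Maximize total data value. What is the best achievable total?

835

A density-first pass picks soil-moisture probe + barometric logger + humidity probe + multispectral imager + GPS-RTK module + magnetometer + hyperspectral sensor + anemometer — 826 at 1471 g.
The 102 g tied up in humidity probe is better spent on radio tag reader — total rises to 835 (1529 g).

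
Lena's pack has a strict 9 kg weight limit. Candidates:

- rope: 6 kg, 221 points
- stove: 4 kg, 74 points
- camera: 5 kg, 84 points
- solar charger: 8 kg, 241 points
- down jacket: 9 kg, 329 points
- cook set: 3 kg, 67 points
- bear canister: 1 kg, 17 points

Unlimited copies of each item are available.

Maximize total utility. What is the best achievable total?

Taking the top-ratio items first gives rope + cook set for 288 (9 kg).
Replace rope and cook set with down jacket: the trade gains 41 net, giving 329 at 9 kg.
That's the maximum — no swap from here does better than 329.

329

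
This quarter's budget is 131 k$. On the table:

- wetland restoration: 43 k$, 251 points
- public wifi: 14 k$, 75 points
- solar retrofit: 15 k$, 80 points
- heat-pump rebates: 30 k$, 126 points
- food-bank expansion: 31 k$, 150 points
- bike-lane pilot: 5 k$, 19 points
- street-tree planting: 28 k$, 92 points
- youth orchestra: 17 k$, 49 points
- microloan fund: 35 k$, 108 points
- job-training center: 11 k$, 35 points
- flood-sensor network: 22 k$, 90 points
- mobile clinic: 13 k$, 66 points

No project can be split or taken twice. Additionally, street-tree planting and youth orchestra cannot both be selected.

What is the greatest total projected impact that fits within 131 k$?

668

Ranking by ratio (projected impact/k$): wetland restoration 5.84, public wifi 5.36, solar retrofit 5.33, mobile clinic 5.08.
A density-first pass picks wetland restoration + public wifi + solar retrofit + food-bank expansion + bike-lane pilot + mobile clinic — 641 at 121 k$.
Dropping solar retrofit and bike-lane pilot frees 20 k$; slotting in heat-pump rebates (30 k$) lifts the total to 668 at 131 k$.
No other feasible combination exceeds 668.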